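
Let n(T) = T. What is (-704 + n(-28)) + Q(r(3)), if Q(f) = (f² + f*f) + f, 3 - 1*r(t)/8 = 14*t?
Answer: 193644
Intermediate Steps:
r(t) = 24 - 112*t
Q(f) = f + 2*f² (Q(f) = (f² + f²) + f = 2*f² + f = f + 2*f²)
(-704 + n(-28)) + Q(r(3)) = (-704 - 28) + (24 - 112*3)*(1 + 2*(24 - 112*3)) = -732 + (24 - 336)*(1 + 2*(24 - 336)) = -732 - 312*(1 + 2*(-312)) = -732 - 312*(1 - 624) = -732 - 312*(-623) = -732 + 194376 = 193644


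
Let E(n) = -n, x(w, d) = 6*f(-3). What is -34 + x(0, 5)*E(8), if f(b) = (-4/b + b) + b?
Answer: 190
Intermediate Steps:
f(b) = -4/b + 2*b (f(b) = (b - 4/b) + b = -4/b + 2*b)
x(w, d) = -28 (x(w, d) = 6*(-4/(-3) + 2*(-3)) = 6*(-4*(-⅓) - 6) = 6*(4/3 - 6) = 6*(-14/3) = -28)
-34 + x(0, 5)*E(8) = -34 - (-28)*8 = -34 - 28*(-8) = -34 + 224 = 190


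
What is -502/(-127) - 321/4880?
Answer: 2408993/619760 ≈ 3.8870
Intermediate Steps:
-502/(-127) - 321/4880 = -502*(-1/127) - 321*1/4880 = 502/127 - 321/4880 = 2408993/619760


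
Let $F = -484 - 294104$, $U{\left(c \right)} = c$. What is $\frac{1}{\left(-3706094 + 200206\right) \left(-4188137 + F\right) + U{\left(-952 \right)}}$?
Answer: $\frac{1}{15715931783848} \approx 6.363 \cdot 10^{-14}$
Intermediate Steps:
$F = -294588$ ($F = -484 - 294104 = -294588$)
$\frac{1}{\left(-3706094 + 200206\right) \left(-4188137 + F\right) + U{\left(-952 \right)}} = \frac{1}{\left(-3706094 + 200206\right) \left(-4188137 - 294588\right) - 952} = \frac{1}{\left(-3505888\right) \left(-4482725\right) - 952} = \frac{1}{15715931784800 - 952} = \frac{1}{15715931783848}$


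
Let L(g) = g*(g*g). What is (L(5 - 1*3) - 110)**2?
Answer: 10404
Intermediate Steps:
L(g) = g**3 (L(g) = g*g**2 = g**3)
(L(5 - 1*3) - 110)**2 = ((5 - 1*3)**3 - 110)**2 = ((5 - 3)**3 - 110)**2 = (2**3 - 110)**2 = (8 - 110)**2 = (-102)**2 = 10404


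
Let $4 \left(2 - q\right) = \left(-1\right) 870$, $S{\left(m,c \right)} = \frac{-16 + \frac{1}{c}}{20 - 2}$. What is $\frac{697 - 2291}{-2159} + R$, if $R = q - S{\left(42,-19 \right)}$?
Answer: $\frac{81638807}{369189} \approx 221.13$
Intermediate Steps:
$S{\left(m,c \right)} = - \frac{8}{9} + \frac{1}{18 c}$ ($S{\left(m,c \right)} = \frac{-16 + \frac{1}{c}}{18} = \left(-16 + \frac{1}{c}\right) \frac{1}{18} = - \frac{8}{9} + \frac{1}{18 c}$)
$q = \frac{439}{2}$ ($q = 2 - \frac{\left(-1\right) 870}{4} = 2 - - \frac{435}{2} = 2 + \frac{435}{2} = \frac{439}{2} \approx 219.5$)
$R = \frac{37687}{171}$ ($R = \frac{439}{2} - \frac{1 - -304}{18 \left(-19\right)} = \frac{439}{2} - \frac{1}{18} \left(- \frac{1}{19}\right) \left(1 + 304\right) = \frac{439}{2} - \frac{1}{18} \left(- \frac{1}{19}\right) 305 = \frac{439}{2} - - \frac{305}{342} = \frac{439}{2} + \frac{305}{342} = \frac{37687}{171} \approx 220.39$)
$\frac{697 - 2291}{-2159} + R = \frac{697 - 2291}{-2159} + \frac{37687}{171} = \left(-1594\right) \left(- \frac{1}{2159}\right) + \frac{37687}{171} = \frac{1594}{2159} + \frac{37687}{171} = \frac{81638807}{369189}$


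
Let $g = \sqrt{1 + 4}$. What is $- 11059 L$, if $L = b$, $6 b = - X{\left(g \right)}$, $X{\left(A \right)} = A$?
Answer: $\frac{11059 \sqrt{5}}{6} \approx 4121.4$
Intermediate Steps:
$g = \sqrt{5} \approx 2.2361$
$b = - \frac{\sqrt{5}}{6}$ ($b = \frac{\left(-1\right) \sqrt{5}}{6} = - \frac{\sqrt{5}}{6} \approx -0.37268$)
$L = - \frac{\sqrt{5}}{6} \approx -0.37268$
$- 11059 L = - 11059 \left(- \frac{\sqrt{5}}{6}\right) = \frac{11059 \sqrt{5}}{6}$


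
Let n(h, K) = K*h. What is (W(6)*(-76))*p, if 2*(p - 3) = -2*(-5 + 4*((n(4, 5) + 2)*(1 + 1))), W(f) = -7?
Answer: -89376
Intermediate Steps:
p = -168 (p = 3 + (-2*(-5 + 4*((5*4 + 2)*(1 + 1))))/2 = 3 + (-2*(-5 + 4*((20 + 2)*2)))/2 = 3 + (-2*(-5 + 4*(22*2)))/2 = 3 + (-2*(-5 + 4*44))/2 = 3 + (-2*(-5 + 176))/2 = 3 + (-2*171)/2 = 3 + (½)*(-342) = 3 - 171 = -168)
(W(6)*(-76))*p = -7*(-76)*(-168) = 532*(-168) = -89376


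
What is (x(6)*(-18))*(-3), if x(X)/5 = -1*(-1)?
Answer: 270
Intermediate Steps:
x(X) = 5 (x(X) = 5*(-1*(-1)) = 5*1 = 5)
(x(6)*(-18))*(-3) = (5*(-18))*(-3) = -90*(-3) = 270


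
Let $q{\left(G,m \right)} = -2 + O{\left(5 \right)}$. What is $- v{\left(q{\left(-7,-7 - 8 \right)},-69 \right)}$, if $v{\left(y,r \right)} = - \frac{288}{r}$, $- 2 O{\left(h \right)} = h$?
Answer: $- \frac{96}{23} \approx -4.1739$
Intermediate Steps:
$O{\left(h \right)} = - \frac{h}{2}$
$q{\left(G,m \right)} = - \frac{9}{2}$ ($q{\left(G,m \right)} = -2 - \frac{5}{2} = - \frac{9}{2}$)
$- v{\left(q{\left(-7,-7 - 8 \right)},-69 \right)} = - \frac{-288}{-69} = - \frac{\left(-288\right) \left(-1\right)}{69} = \left(-1\right) \frac{96}{23} = - \frac{96}{23}$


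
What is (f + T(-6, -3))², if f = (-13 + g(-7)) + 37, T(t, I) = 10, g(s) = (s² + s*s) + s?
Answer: 15625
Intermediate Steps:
g(s) = s + 2*s² (g(s) = (s² + s²) + s = 2*s² + s = s + 2*s²)
f = 115 (f = (-13 - 7*(1 + 2*(-7))) + 37 = (-13 - 7*(1 - 14)) + 37 = (-13 - 7*(-13)) + 37 = (-13 + 91) + 37 = 78 + 37 = 115)
(f + T(-6, -3))² = (115 + 10)² = 125² = 15625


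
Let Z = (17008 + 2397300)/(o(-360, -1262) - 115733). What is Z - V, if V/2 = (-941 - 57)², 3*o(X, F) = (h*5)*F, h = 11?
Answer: -829895703796/416609 ≈ -1.9920e+6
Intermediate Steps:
o(X, F) = 55*F/3 (o(X, F) = ((11*5)*F)/3 = (55*F)/3 = 55*F/3)
Z = -7242924/416609 (Z = (17008 + 2397300)/((55/3)*(-1262) - 115733) = 2414308/(-69410/3 - 115733) = 2414308/(-416609/3) = 2414308*(-3/416609) = -7242924/416609 ≈ -17.385)
V = 1992008 (V = 2*(-941 - 57)² = 2*(-998)² = 2*996004 = 1992008)
Z - V = -7242924/416609 - 1*1992008 = -7242924/416609 - 1992008 = -829895703796/416609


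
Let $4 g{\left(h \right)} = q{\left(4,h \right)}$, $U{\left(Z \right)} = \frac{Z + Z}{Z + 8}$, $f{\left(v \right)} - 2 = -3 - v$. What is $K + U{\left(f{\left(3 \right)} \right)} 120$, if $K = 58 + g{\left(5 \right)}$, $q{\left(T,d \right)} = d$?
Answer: $- \frac{723}{4} \approx -180.75$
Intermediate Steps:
$f{\left(v \right)} = -1 - v$ ($f{\left(v \right)} = 2 - \left(3 + v\right) = -1 - v$)
$U{\left(Z \right)} = \frac{2 Z}{8 + Z}$
$g{\left(h \right)} = \frac{h}{4}$
$K = \frac{237}{4}$ ($K = 58 + \frac{1}{4} \cdot 5 = 58 + \frac{5}{4} = \frac{237}{4} \approx 59.25$)
$K + U{\left(f{\left(3 \right)} \right)} 120 = \frac{237}{4} + \frac{2 \left(-1 - 3\right)}{8 - 4} \cdot 120 = \frac{237}{4} + 2 \left(-4\right) \frac{1}{8 - 4} \cdot 120 = \frac{237}{4} + 2 \left(-4\right) \frac{1}{4} \cdot 120 = \frac{237}{4} - 240 = - \frac{723}{4}$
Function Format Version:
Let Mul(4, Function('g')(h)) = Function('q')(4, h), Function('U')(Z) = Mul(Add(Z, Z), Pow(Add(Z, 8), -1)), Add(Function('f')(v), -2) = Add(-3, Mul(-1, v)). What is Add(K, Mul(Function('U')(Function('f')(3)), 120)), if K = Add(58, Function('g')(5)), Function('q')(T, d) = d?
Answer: Rational(-723, 4) ≈ -180.75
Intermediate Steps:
Function('f')(v) = Add(-1, Mul(-1, v)) (Function('f')(v) = Add(2, Add(-3, Mul(-1, v))) = Add(-1, Mul(-1, v)))
Function('U')(Z) = Mul(2, Z, Pow(Add(8, Z), -1)) (Function('U')(Z) = Mul(Mul(2, Z), Pow(Add(8, Z), -1)) = Mul(2, Z, Pow(Add(8, Z), -1)))
Function('g')(h) = Mul(Rational(1, 4), h)
K = Rational(237, 4) (K = Add(58, Mul(Rational(1, 4), 5)) = Add(58, Rational(5, 4)) = Rational(237, 4) ≈ 59.250)
Add(K, Mul(Function('U')(Function('f')(3)), 120)) = Add(Rational(237, 4), Mul(Mul(2, Add(-1, Mul(-1, 3)), Pow(Add(8, Add(-1, Mul(-1, 3))), -1)), 120)) = Add(Rational(237, 4), Mul(Mul(2, Add(-1, -3), Pow(Add(8, Add(-1, -3)), -1)), 120)) = Add(Rational(237, 4), Mul(Mul(2, -4, Pow(Add(8, -4), -1)), 120)) = Add(Rational(237, 4), Mul(Mul(2, -4, Pow(4, -1)), 120)) = Add(Rational(237, 4), Mul(Mul(2, -4, Rational(1, 4)), 120)) = Add(Rational(237, 4), Mul(-2, 120)) = Add(Rational(237, 4), -240) = Rational(-723, 4)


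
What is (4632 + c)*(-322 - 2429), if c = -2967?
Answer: -4580415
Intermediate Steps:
(4632 + c)*(-322 - 2429) = (4632 - 2967)*(-322 - 2429) = 1665*(-2751) = -4580415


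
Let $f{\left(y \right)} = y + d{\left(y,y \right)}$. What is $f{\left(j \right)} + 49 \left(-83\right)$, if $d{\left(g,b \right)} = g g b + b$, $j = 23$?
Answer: $8146$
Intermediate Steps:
$d{\left(g,b \right)} = b + b g^{2}$ ($d{\left(g,b \right)} = g^{2} b + b = b g^{2} + b = b + b g^{2}$)
$f{\left(y \right)} = y + y \left(1 + y^{2}\right)$
$f{\left(j \right)} + 49 \left(-83\right) = 23 \left(2 + 23^{2}\right) + 49 \left(-83\right) = 23 \left(2 + 529\right) - 4067 = 23 \cdot 531 - 4067 = 12213 - 4067 = 8146$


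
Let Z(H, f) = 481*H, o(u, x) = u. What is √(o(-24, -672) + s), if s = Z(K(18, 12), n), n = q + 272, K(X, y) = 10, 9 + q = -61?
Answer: √4786 ≈ 69.181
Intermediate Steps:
q = -70 (q = -9 - 61 = -70)
n = 202 (n = -70 + 272 = 202)
s = 4810 (s = 481*10 = 4810)
√(o(-24, -672) + s) = √(-24 + 4810) = √4786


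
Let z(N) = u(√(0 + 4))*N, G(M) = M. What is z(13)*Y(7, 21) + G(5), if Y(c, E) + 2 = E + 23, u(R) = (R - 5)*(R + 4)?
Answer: -9823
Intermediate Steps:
u(R) = (-5 + R)*(4 + R)
Y(c, E) = 21 + E (Y(c, E) = -2 + (E + 23) = -2 + (23 + E) = 21 + E)
z(N) = -18*N (z(N) = (-20 + (√(0 + 4))² - √(0 + 4))*N = (-20 + (√4)² - √4)*N = (-20 + 2² - 1*2)*N = (-20 + 4 - 2)*N = -18*N)
z(13)*Y(7, 21) + G(5) = (-18*13)*(21 + 21) + 5 = -234*42 + 5 = -9828 + 5 = -9823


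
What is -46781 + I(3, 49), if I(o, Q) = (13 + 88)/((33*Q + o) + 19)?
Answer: -76673958/1639 ≈ -46781.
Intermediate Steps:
I(o, Q) = 101/(19 + o + 33*Q) (I(o, Q) = 101/((o + 33*Q) + 19) = 101/(19 + o + 33*Q))
-46781 + I(3, 49) = -46781 + 101/(19 + 3 + 33*49) = -46781 + 101/(19 + 3 + 1617) = -46781 + 101/1639 = -76673958/1639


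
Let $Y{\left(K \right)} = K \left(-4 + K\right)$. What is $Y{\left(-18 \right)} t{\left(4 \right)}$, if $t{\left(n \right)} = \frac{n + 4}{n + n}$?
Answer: $396$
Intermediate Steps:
$t{\left(n \right)} = \frac{4 + n}{2 n}$
$Y{\left(-18 \right)} t{\left(4 \right)} = - 18 \left(-4 - 18\right) \frac{4 + 4}{2 \cdot 4} = \left(-18\right) \left(-22\right) \frac{1}{2} \cdot \frac{1}{4} \cdot 8 = 396 \cdot 1 = 396$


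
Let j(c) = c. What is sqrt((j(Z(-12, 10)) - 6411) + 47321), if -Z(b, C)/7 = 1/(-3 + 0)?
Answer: sqrt(368211)/3 ≈ 202.27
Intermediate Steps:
Z(b, C) = 7/3 (Z(b, C) = -7/(-3 + 0) = -7/(-3) = -7*(-1/3) = 7/3)
sqrt((j(Z(-12, 10)) - 6411) + 47321) = sqrt((7/3 - 6411) + 47321) = sqrt(-19226/3 + 47321) = sqrt(122737/3) = sqrt(368211)/3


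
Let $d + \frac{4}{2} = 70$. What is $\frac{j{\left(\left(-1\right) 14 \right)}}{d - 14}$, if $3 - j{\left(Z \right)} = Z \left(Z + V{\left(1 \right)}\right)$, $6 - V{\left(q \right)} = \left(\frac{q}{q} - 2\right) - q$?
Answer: $- \frac{3}{2} \approx -1.5$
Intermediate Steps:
$d = 68$ ($d = -2 + 70 = 68$)
$V{\left(q \right)} = 7 + q$ ($V{\left(q \right)} = 6 - \left(\left(\frac{q}{q} - 2\right) - q\right) = 6 - \left(\left(1 - 2\right) - q\right) = 6 - \left(-1 - q\right) = 6 + \left(1 + q\right) = 7 + q$)
$j{\left(Z \right)} = 3 - Z \left(8 + Z\right)$ ($j{\left(Z \right)} = 3 - Z \left(Z + \left(7 + 1\right)\right) = 3 - Z \left(Z + 8\right) = 3 - Z \left(8 + Z\right)$)
$\frac{j{\left(\left(-1\right) 14 \right)}}{d - 14} = \frac{3 - \left(\left(-1\right) 14\right)^{2} - 8 \left(\left(-1\right) 14\right)}{68 - 14} = \frac{3 - \left(-14\right)^{2} - -112}{54} = \frac{3 - 196 + 112}{54} = \frac{1}{54} \left(-81\right) = - \frac{3}{2}$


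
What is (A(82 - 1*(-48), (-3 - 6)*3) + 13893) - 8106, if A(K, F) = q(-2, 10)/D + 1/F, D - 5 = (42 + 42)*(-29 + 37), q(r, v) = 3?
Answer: 105779977/18279 ≈ 5787.0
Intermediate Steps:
D = 677 (D = 5 + (42 + 42)*(-29 + 37) = 5 + 84*8 = 5 + 672 = 677)
A(K, F) = 3/677 + 1/F
(A(82 - 1*(-48), (-3 - 6)*3) + 13893) - 8106 = ((3/677 + 1/((-3 - 6)*3)) + 13893) - 8106 = ((3/677 + 1/(-9*3)) + 13893) - 8106 = ((3/677 + 1/(-27)) + 13893) - 8106 = ((3/677 - 1/27) + 13893) - 8106 = (-596/18279 + 13893) - 8106 = 253949551/18279 - 8106 = 105779977/18279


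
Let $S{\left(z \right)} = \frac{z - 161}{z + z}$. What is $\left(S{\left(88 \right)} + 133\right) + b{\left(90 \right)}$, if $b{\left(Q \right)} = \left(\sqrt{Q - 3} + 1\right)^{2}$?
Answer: $\frac{38823}{176} + 2 \sqrt{87} \approx 239.24$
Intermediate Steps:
$S{\left(z \right)} = \frac{-161 + z}{2 z}$
$b{\left(Q \right)} = \left(1 + \sqrt{-3 + Q}\right)^{2}$ ($b{\left(Q \right)} = \left(\sqrt{-3 + Q} + 1\right)^{2} = \left(1 + \sqrt{-3 + Q}\right)^{2}$)
$\left(S{\left(88 \right)} + 133\right) + b{\left(90 \right)} = \left(\frac{-161 + 88}{2 \cdot 88} + 133\right) + \left(1 + \sqrt{-3 + 90}\right)^{2} = \left(\frac{1}{2} \cdot \frac{1}{88} \left(-73\right) + 133\right) + \left(1 + \sqrt{87}\right)^{2} = \left(- \frac{73}{176} + 133\right) + \left(1 + \sqrt{87}\right)^{2} = \frac{23335}{176} + \left(1 + \sqrt{87}\right)^{2}$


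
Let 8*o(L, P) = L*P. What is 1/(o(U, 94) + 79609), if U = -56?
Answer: 1/78951 ≈ 1.2666e-5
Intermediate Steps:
o(L, P) = L*P/8 (o(L, P) = (L*P)/8 = L*P/8)
1/(o(U, 94) + 79609) = 1/((⅛)*(-56)*94 + 79609) = 1/(-658 + 79609) = 1/78951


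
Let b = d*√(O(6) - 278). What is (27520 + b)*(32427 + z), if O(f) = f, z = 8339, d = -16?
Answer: 1121880320 - 2609024*I*√17 ≈ 1.1219e+9 - 1.0757e+7*I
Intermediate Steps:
b = -64*I*√17 (b = -16*√(6 - 278) = -64*I*√17 ≈ -263.88*I)
(27520 + b)*(32427 + z) = (27520 - 64*I*√17)*(32427 + 8339) = (27520 - 64*I*√17)*40766 = 1121880320 - 2609024*I*√17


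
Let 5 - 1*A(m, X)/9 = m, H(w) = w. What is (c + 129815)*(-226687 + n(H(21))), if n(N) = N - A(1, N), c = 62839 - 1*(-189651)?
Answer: -86669308110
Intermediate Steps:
A(m, X) = 45 - 9*m
c = 252490 (c = 62839 + 189651 = 252490)
n(N) = -36 + N (n(N) = N - (45 - 9*1) = N - (45 - 9) = N - 1*36 = N - 36 = -36 + N)
(c + 129815)*(-226687 + n(H(21))) = (252490 + 129815)*(-226687 + (-36 + 21)) = 382305*(-226687 - 15) = 382305*(-226702) = -86669308110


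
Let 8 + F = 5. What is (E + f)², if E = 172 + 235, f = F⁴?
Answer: 238144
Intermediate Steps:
F = -3 (F = -8 + 5 = -3)
f = 81 (f = (-3)⁴ = 81)
E = 407
(E + f)² = (407 + 81)² = 488² = 238144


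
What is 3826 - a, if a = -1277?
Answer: 5103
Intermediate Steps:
3826 - a = 3826 - 1*(-1277) = 3826 + 1277 = 5103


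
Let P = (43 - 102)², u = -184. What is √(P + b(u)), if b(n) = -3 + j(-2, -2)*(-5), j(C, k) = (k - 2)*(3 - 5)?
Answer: 3*√382 ≈ 58.634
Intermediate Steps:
j(C, k) = 4 - 2*k (j(C, k) = (-2 + k)*(-2) = 4 - 2*k)
b(n) = -43 (b(n) = -3 + (4 - 2*(-2))*(-5) = -3 + (4 + 4)*(-5) = -3 + 8*(-5) = -3 - 40 = -43)
P = 3481 (P = (-59)² = 3481)
√(P + b(u)) = √(3481 - 43) = √3438 = 3*√382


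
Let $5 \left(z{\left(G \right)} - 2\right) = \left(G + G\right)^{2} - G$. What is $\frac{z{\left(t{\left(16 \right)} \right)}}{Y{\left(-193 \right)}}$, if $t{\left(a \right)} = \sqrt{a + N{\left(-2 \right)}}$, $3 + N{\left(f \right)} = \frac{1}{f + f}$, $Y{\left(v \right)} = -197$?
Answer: $- \frac{61}{985} + \frac{\sqrt{51}}{1970} \approx -0.058304$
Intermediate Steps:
$N{\left(f \right)} = -3 + \frac{1}{2 f}$ ($N{\left(f \right)} = -3 + \frac{1}{f + f} = -3 + \frac{1}{2 f}$)
$t{\left(a \right)} = \sqrt{- \frac{13}{4} + a}$ ($t{\left(a \right)} = \sqrt{a - \left(3 - \frac{1}{2 \left(-2\right)}\right)} = \sqrt{a + \left(-3 + \frac{1}{2} \left(- \frac{1}{2}\right)\right)} = \sqrt{a - \frac{13}{4}} = \sqrt{- \frac{13}{4} + a}$)
$z{\left(G \right)} = 2 - \frac{G}{5} + \frac{4 G^{2}}{5}$ ($z{\left(G \right)} = 2 + \frac{\left(G + G\right)^{2} - G}{5} = 2 + \frac{\left(2 G\right)^{2} - G}{5} = 2 + \frac{4 G^{2} - G}{5} = 2 + \frac{- G + 4 G^{2}}{5} = 2 + \left(- \frac{G}{5} + \frac{4 G^{2}}{5}\right) = 2 - \frac{G}{5} + \frac{4 G^{2}}{5}$)
$\frac{z{\left(t{\left(16 \right)} \right)}}{Y{\left(-193 \right)}} = \frac{2 - \frac{\frac{1}{2} \sqrt{-13 + 4 \cdot 16}}{5} + \frac{4 \left(\frac{\sqrt{-13 + 4 \cdot 16}}{2}\right)^{2}}{5}}{-197} = \left(2 - \frac{\frac{1}{2} \sqrt{-13 + 64}}{5} + \frac{4 \left(\frac{\sqrt{-13 + 64}}{2}\right)^{2}}{5}\right) \left(- \frac{1}{197}\right) = \left(2 - \frac{\frac{1}{2} \sqrt{51}}{5} + \frac{4 \left(\frac{\sqrt{51}}{2}\right)^{2}}{5}\right) \left(- \frac{1}{197}\right) = \left(2 - \frac{\sqrt{51}}{10} + \frac{4}{5} \cdot \frac{51}{4}\right) \left(- \frac{1}{197}\right) = \left(2 - \frac{\sqrt{51}}{10} + \frac{51}{5}\right) \left(- \frac{1}{197}\right) = \left(\frac{61}{5} - \frac{\sqrt{51}}{10}\right) \left(- \frac{1}{197}\right) = - \frac{61}{985} + \frac{\sqrt{51}}{1970}$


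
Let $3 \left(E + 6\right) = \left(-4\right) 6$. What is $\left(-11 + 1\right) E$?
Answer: $140$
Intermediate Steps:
$E = -14$ ($E = -6 + \frac{\left(-4\right) 6}{3} = -6 + \frac{1}{3} \left(-24\right) = -6 - 8 = -14$)
$\left(-11 + 1\right) E = \left(-11 + 1\right) \left(-14\right) = \left(-10\right) \left(-14\right) = 140$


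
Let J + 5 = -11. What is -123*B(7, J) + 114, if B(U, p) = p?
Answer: 2082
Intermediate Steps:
J = -16 (J = -5 - 11 = -16)
-123*B(7, J) + 114 = -123*(-16) + 114 = 1968 + 114 = 2082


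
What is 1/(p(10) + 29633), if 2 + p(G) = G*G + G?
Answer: 1/29741 ≈ 3.3624e-5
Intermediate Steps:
p(G) = -2 + G + G² (p(G) = -2 + (G*G + G) = -2 + (G² + G) = -2 + (G + G²) = -2 + G + G²)
1/(p(10) + 29633) = 1/((-2 + 10 + 10²) + 29633) = 1/((-2 + 10 + 100) + 29633) = 1/(108 + 29633) = 1/29741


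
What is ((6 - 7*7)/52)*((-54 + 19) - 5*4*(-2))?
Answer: -215/52 ≈ -4.1346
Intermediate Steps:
((6 - 7*7)/52)*((-54 + 19) - 5*4*(-2)) = ((6 - 49)/52)*(-35 - 20*(-2)) = ((1/52)*(-43))*(-35 - 1*(-40)) = -43*(-35 + 40)/52 = -43/52*5 = -215/52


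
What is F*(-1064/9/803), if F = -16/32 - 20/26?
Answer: 532/2847 ≈ 0.18686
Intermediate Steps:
F = -33/26 (F = -16*1/32 - 20*1/26 = -½ - 10/13 = -33/26 ≈ -1.2692)
F*(-1064/9/803) = -33*(-1064/9)/(26*803) = -33*(-1064*⅑)/(26*803) = -(-5852)/(39*803) = -33/26*(-1064/7227) = 532/2847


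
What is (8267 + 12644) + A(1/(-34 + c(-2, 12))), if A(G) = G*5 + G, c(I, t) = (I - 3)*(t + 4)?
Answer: 397308/19 ≈ 20911.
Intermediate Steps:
c(I, t) = (-3 + I)*(4 + t)
A(G) = 6*G (A(G) = 5*G + G = 6*G)
(8267 + 12644) + A(1/(-34 + c(-2, 12))) = (8267 + 12644) + 6/(-34 + (-12 - 3*12 + 4*(-2) - 2*12)) = 20911 + 6/(-34 + (-12 - 36 - 8 - 24)) = 20911 + 6/(-34 - 80) = 20911 + 6/(-114) = 20911 + 6*(-1/114) = 20911 - 1/19 = 397308/19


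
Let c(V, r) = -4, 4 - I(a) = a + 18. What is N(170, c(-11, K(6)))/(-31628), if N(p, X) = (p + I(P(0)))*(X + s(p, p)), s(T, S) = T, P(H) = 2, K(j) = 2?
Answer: -6391/7907 ≈ -0.80827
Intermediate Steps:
I(a) = -14 - a (I(a) = 4 - (a + 18) = 4 - (18 + a) = 4 + (-18 - a) = -14 - a)
N(p, X) = (-16 + p)*(X + p) (N(p, X) = (p + (-14 - 1*2))*(X + p) = (p + (-14 - 2))*(X + p) = (p - 16)*(X + p) = (-16 + p)*(X + p))
N(170, c(-11, K(6)))/(-31628) = (170**2 - 16*(-4) - 16*170 - 4*170)/(-31628) = (28900 + 64 - 2720 - 680)*(-1/31628) = 25564*(-1/31628) = -6391/7907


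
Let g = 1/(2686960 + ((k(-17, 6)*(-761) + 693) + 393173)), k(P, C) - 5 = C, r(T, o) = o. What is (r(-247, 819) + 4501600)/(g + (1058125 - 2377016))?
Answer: -13833479768645/4052233247404 ≈ -3.4138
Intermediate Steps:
k(P, C) = 5 + C
g = 1/3072455 (g = 1/(2686960 + (((5 + 6)*(-761) + 693) + 393173)) = 1/(2686960 + ((11*(-761) + 693) + 393173)) = 1/(2686960 + ((-8371 + 693) + 393173)) = 1/(2686960 + (-7678 + 393173)) = 1/(2686960 + 385495) = 1/3072455 ≈ 3.2547e-7)
(r(-247, 819) + 4501600)/(g + (1058125 - 2377016)) = (819 + 4501600)/(1/3072455 + (1058125 - 2377016)) = 4502419/(1/3072455 - 1318891) = 4502419/(-4052233247404/3072455) = 4502419*(-3072455/4052233247404) = -13833479768645/4052233247404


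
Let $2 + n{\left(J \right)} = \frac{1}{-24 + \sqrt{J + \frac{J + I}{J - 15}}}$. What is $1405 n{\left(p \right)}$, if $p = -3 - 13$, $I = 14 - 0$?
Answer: $- \frac{5260882}{1835} - \frac{281 i \sqrt{15314}}{3670} \approx -2867.0 - 9.4751 i$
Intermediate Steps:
$I = 14$ ($I = 14 + 0 = 14$)
$p = -16$ ($p = -3 - 13 = -16$)
$n{\left(J \right)} = -2 + \frac{1}{-24 + \sqrt{J + \frac{14 + J}{-15 + J}}}$ ($n{\left(J \right)} = -2 + \frac{1}{-24 + \sqrt{J + \frac{J + 14}{J - 15}}} = -2 + \frac{1}{-24 + \sqrt{J + \frac{14 + J}{-15 + J}}}$)
$1405 n{\left(p \right)} = 1405 \frac{49 - 2 \sqrt{\frac{14 - 16 - 16 \left(-15 - 16\right)}{-15 - 16}}}{-24 + \sqrt{\frac{14 - 16 - 16 \left(-15 - 16\right)}{-15 - 16}}} = 1405 \frac{49 - 2 \sqrt{\frac{14 - 16 - -496}{-31}}}{-24 + \sqrt{\frac{14 - 16 - -496}{-31}}} = 1405 \frac{49 - 2 \sqrt{- \frac{14 - 16 + 496}{31}}}{-24 + \sqrt{- \frac{14 - 16 + 496}{31}}} = 1405 \frac{49 - 2 \sqrt{\left(- \frac{1}{31}\right) 494}}{-24 + \sqrt{\left(- \frac{1}{31}\right) 494}} = 1405 \frac{49 - 2 \sqrt{- \frac{494}{31}}}{-24 + \sqrt{- \frac{494}{31}}} = 1405 \frac{49 - 2 \frac{i \sqrt{15314}}{31}}{-24 + \frac{i \sqrt{15314}}{31}} = 1405 \frac{49 - \frac{2 i \sqrt{15314}}{31}}{-24 + \frac{i \sqrt{15314}}{31}} = \frac{1405 \left(49 - \frac{2 i \sqrt{15314}}{31}\right)}{-24 + \frac{i \sqrt{15314}}{31}}$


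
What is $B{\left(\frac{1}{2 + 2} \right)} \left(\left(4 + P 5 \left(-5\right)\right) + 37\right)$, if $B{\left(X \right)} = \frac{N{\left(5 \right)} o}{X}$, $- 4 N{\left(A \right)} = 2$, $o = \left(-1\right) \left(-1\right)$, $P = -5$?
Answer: $-332$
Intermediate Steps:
$o = 1$
$N{\left(A \right)} = - \frac{1}{2}$ ($N{\left(A \right)} = \left(- \frac{1}{4}\right) 2 = - \frac{1}{2}$)
$B{\left(X \right)} = - \frac{1}{2 X}$ ($B{\left(X \right)} = \frac{\left(- \frac{1}{2}\right) 1}{X} = - \frac{1}{2 X}$)
$B{\left(\frac{1}{2 + 2} \right)} \left(\left(4 + P 5 \left(-5\right)\right) + 37\right) = - \frac{1}{2 \frac{1}{2 + 2}} \left(\left(4 + \left(-5\right) 5 \left(-5\right)\right) + 37\right) = - \frac{1}{2 \cdot \frac{1}{4}} \left(\left(4 - -125\right) + 37\right) = - \frac{\frac{1}{\frac{1}{4}}}{2} \left(\left(4 + 125\right) + 37\right) = \left(- \frac{1}{2}\right) 4 \left(129 + 37\right) = \left(-2\right) 166 = -332$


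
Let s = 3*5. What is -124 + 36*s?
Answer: 416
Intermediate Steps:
s = 15
-124 + 36*s = -124 + 36*15 = -124 + 540 = 416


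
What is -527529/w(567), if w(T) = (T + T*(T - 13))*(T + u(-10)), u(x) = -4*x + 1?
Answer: -175843/63776160 ≈ -0.0027572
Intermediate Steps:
u(x) = 1 - 4*x
w(T) = (41 + T)*(T + T*(-13 + T)) (w(T) = (T + T*(T - 13))*(T + (1 - 4*(-10))) = (T + T*(-13 + T))*(T + (1 + 40)) = (T + T*(-13 + T))*(T + 41) = (T + T*(-13 + T))*(41 + T) = (41 + T)*(T + T*(-13 + T)))
-527529/w(567) = -527529*1/(567*(-492 + 567² + 29*567)) = -527529*1/(567*(-492 + 321489 + 16443)) = -527529/(567*337440) = -527529/191328480 = -527529*1/191328480 = -175843/63776160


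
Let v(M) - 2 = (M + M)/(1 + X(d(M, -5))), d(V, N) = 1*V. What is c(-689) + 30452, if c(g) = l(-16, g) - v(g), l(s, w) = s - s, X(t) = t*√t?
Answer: 2*(15914*I + 10490025*√689)/(I + 689*√689) ≈ 30450.0 + 0.076194*I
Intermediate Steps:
d(V, N) = V
X(t) = t^(3/2)
l(s, w) = 0
v(M) = 2 + 2*M/(1 + M^(3/2)) (v(M) = 2 + (M + M)/(1 + M^(3/2)) = 2 + (2*M)/(1 + M^(3/2)) = 2 + 2*M/(1 + M^(3/2)))
c(g) = -2*(1 + g + g^(3/2))/(1 + g^(3/2)) (c(g) = 0 - 2*(1 + g + g^(3/2))/(1 + g^(3/2)) = -2*(1 + g + g^(3/2))/(1 + g^(3/2)))
c(-689) + 30452 = 2*(-1 - 1*(-689) - (-689)^(3/2))/(1 + (-689)^(3/2)) + 30452 = 2*(-1 + 689 - (-689)*I*√689)/(1 - 689*I*√689) + 30452 = 2*(-1 + 689 + 689*I*√689)/(1 - 689*I*√689) + 30452 = 2*(688 + 689*I*√689)/(1 - 689*I*√689) + 30452 = 30452 + 2*(688 + 689*I*√689)/(1 - 689*I*√689)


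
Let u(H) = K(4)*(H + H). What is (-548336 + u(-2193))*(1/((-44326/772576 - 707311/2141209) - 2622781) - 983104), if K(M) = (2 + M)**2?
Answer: 215169735172847310441111034240/309909101034148941 ≈ 6.9430e+11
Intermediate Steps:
u(H) = 72*H (u(H) = (2 + 4)**2*(H + H) = 6**2*(2*H) = 36*(2*H) = 72*H)
(-548336 + u(-2193))*(1/((-44326/772576 - 707311/2141209) - 2622781) - 983104) = (-548336 + 72*(-2193))*(1/((-44326/772576 - 707311/2141209) - 2622781) - 983104) = (-548336 - 157896)*(1/((-44326*1/772576 - 707311*1/2141209) - 2622781) - 983104) = -706232*(1/((-22163/386288 - 707311/2141209) - 2622781) - 983104) = -706232*(1/(-45811623805/118160477456 - 2622781) - 983104) = -706232*(1/(-309909101034148941/118160477456) - 983104) = -706232*(-118160477456/309909101034148941 - 983104) = -706232*(-304672876863194120970320/309909101034148941) = 215169735172847310441111034240/309909101034148941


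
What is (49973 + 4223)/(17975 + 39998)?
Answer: 54196/57973 ≈ 0.93485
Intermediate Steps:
(49973 + 4223)/(17975 + 39998) = 54196/57973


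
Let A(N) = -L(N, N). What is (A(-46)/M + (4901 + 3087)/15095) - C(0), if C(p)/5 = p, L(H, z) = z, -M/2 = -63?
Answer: 850429/950985 ≈ 0.89426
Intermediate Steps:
M = 126 (M = -2*(-63) = 126)
C(p) = 5*p
A(N) = -N
(A(-46)/M + (4901 + 3087)/15095) - C(0) = (-1*(-46)/126 + (4901 + 3087)/15095) - 5*0 = (46*(1/126) + 7988*(1/15095)) - 1*0 = (23/63 + 7988/15095) + 0 = 850429/950985 + 0 = 850429/950985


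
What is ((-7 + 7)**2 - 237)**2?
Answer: 56169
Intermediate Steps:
((-7 + 7)**2 - 237)**2 = (0**2 - 237)**2 = (0 - 237)**2 = (-237)**2 = 56169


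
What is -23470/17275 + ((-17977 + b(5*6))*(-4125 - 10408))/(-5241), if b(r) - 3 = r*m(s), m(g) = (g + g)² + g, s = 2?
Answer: -875412153764/18107655 ≈ -48345.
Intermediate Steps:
m(g) = g + 4*g² (m(g) = (2*g)² + g = 4*g² + g = g + 4*g²)
b(r) = 3 + 18*r (b(r) = 3 + r*(2*(1 + 4*2)) = 3 + r*(2*(1 + 8)) = 3 + r*(2*9) = 3 + r*18 = 3 + 18*r)
-23470/17275 + ((-17977 + b(5*6))*(-4125 - 10408))/(-5241) = -23470/17275 + ((-17977 + (3 + 18*(5*6)))*(-4125 - 10408))/(-5241) = -23470*1/17275 + ((-17977 + (3 + 18*30))*(-14533))*(-1/5241) = -4694/3455 + ((-17977 + (3 + 540))*(-14533))*(-1/5241) = -4694/3455 + ((-17977 + 543)*(-14533))*(-1/5241) = -4694/3455 - 17434*(-14533)*(-1/5241) = -4694/3455 + 253368322*(-1/5241) = -4694/3455 - 253368322/5241 = -875412153764/18107655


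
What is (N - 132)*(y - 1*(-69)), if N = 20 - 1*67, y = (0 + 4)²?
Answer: -15215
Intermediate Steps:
y = 16 (y = 4² = 16)
N = -47 (N = 20 - 67 = -47)
(N - 132)*(y - 1*(-69)) = (-47 - 132)*(16 - 1*(-69)) = -179*(16 + 69) = -179*85 = -15215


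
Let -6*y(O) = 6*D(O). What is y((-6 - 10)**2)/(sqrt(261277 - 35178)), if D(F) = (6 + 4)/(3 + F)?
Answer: -10*sqrt(226099)/58559641 ≈ -8.1199e-5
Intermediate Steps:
D(F) = 10/(3 + F)
y(O) = -10/(3 + O)
y((-6 - 10)**2)/(sqrt(261277 - 35178)) = (-10/(3 + (-6 - 10)**2))/(sqrt(261277 - 35178)) = (-10/(3 + (-16)**2))/(sqrt(226099)) = (-10/(3 + 256))*(sqrt(226099)/226099) = (-10/259)*(sqrt(226099)/226099) = (-10*1/259)*(sqrt(226099)/226099) = -10*sqrt(226099)/58559641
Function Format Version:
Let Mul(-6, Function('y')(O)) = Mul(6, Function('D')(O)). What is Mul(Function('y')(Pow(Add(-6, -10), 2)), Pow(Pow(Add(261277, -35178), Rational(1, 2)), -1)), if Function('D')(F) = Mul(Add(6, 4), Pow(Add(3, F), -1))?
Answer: Mul(Rational(-10, 58559641), Pow(226099, Rational(1, 2))) ≈ -8.1199e-5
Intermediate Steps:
Function('D')(F) = Mul(10, Pow(Add(3, F), -1))
Function('y')(O) = Mul(-10, Pow(Add(3, O), -1)) (Function('y')(O) = Mul(Rational(-1, 6), Mul(6, Mul(10, Pow(Add(3, O), -1)))) = Mul(Rational(-1, 6), Mul(60, Pow(Add(3, O), -1))) = Mul(-10, Pow(Add(3, O), -1)))
Mul(Function('y')(Pow(Add(-6, -10), 2)), Pow(Pow(Add(261277, -35178), Rational(1, 2)), -1)) = Mul(Mul(-10, Pow(Add(3, Pow(Add(-6, -10), 2)), -1)), Pow(Pow(Add(261277, -35178), Rational(1, 2)), -1)) = Mul(Mul(-10, Pow(Add(3, Pow(-16, 2)), -1)), Pow(Pow(226099, Rational(1, 2)), -1)) = Mul(Mul(-10, Pow(Add(3, 256), -1)), Mul(Rational(1, 226099), Pow(226099, Rational(1, 2)))) = Mul(Mul(-10, Pow(259, -1)), Mul(Rational(1, 226099), Pow(226099, Rational(1, 2)))) = Mul(Mul(-10, Rational(1, 259)), Mul(Rational(1, 226099), Pow(226099, Rational(1, 2)))) = Mul(Rational(-10, 259), Mul(Rational(1, 226099), Pow(226099, Rational(1, 2)))) = Mul(Rational(-10, 58559641), Pow(226099, Rational(1, 2)))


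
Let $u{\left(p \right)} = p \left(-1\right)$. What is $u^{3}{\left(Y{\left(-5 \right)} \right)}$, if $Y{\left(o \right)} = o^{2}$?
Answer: $-15625$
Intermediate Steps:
$u{\left(p \right)} = - p$
$u^{3}{\left(Y{\left(-5 \right)} \right)} = \left(- \left(-5\right)^{2}\right)^{3} = \left(\left(-1\right) 25\right)^{3} = \left(-25\right)^{3} = -15625$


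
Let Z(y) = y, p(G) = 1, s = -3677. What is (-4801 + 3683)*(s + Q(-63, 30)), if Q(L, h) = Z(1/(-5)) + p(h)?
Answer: 20549958/5 ≈ 4.1100e+6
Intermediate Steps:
Q(L, h) = ⅘ (Q(L, h) = 1/(-5) + 1 = -⅕ + 1 = ⅘)
(-4801 + 3683)*(s + Q(-63, 30)) = (-4801 + 3683)*(-3677 + ⅘) = -1118*(-18381/5) = 20549958/5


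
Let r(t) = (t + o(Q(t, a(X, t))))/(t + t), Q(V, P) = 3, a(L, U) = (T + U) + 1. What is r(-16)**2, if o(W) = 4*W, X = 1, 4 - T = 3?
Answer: 1/64 ≈ 0.015625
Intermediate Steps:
T = 1 (T = 4 - 1*3 = 4 - 3 = 1)
a(L, U) = 2 + U (a(L, U) = (1 + U) + 1 = 2 + U)
r(t) = (12 + t)/(2*t) (r(t) = (t + 4*3)/(t + t) = (t + 12)/((2*t)) = (12 + t)*(1/(2*t)) = (12 + t)/(2*t))
r(-16)**2 = ((1/2)*(12 - 16)/(-16))**2 = ((1/2)*(-1/16)*(-4))**2 = (1/8)**2 = 1/64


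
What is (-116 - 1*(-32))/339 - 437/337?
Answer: -58817/38081 ≈ -1.5445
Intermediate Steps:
(-116 - 1*(-32))/339 - 437/337 = (-116 + 32)*(1/339) - 437*1/337 = -84*1/339 - 437/337 = -28/113 - 437/337 = -58817/38081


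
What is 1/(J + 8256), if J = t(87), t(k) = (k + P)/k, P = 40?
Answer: 87/718399 ≈ 0.00012110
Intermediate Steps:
t(k) = (40 + k)/k (t(k) = (k + 40)/k = (40 + k)/k)
J = 127/87 (J = (40 + 87)/87 = (1/87)*127 = 127/87 ≈ 1.4598)
1/(J + 8256) = 1/(127/87 + 8256) = 1/(718399/87) = 87/718399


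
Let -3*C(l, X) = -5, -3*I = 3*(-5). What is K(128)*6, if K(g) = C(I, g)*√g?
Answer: 80*√2 ≈ 113.14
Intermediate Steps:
I = 5 (I = -(-5) = -⅓*(-15) = 5)
C(l, X) = 5/3 (C(l, X) = -⅓*(-5) = 5/3)
K(g) = 5*√g/3
K(128)*6 = (5*√128/3)*6 = (5*(8*√2)/3)*6 = (40*√2/3)*6 = 80*√2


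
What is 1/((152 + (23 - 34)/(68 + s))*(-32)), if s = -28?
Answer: -5/24276 ≈ -0.00020596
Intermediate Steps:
1/((152 + (23 - 34)/(68 + s))*(-32)) = 1/((152 + (23 - 34)/(68 - 28))*(-32)) = 1/((152 - 11/40)*(-32)) = 1/((6069/40)*(-32)) = 1/(-24276/5) = -5/24276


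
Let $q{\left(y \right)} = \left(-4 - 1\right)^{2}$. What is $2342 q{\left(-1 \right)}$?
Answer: $58550$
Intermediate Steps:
$q{\left(y \right)} = 25$ ($q{\left(y \right)} = \left(-5\right)^{2} = 25$)
$2342 q{\left(-1 \right)} = 2342 \cdot 25 = 58550$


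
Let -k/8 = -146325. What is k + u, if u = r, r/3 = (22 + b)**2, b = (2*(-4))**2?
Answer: 1192788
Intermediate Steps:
b = 64 (b = (-8)**2 = 64)
r = 22188 (r = 3*(22 + 64)**2 = 3*86**2 = 3*7396 = 22188)
k = 1170600 (k = -8*(-146325) = 1170600)
u = 22188
k + u = 1170600 + 22188 = 1192788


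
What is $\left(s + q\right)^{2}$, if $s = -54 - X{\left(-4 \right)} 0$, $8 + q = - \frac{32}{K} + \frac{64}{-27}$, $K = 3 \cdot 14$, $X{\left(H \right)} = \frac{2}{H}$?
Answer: $\frac{151536100}{35721} \approx 4242.2$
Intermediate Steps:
$K = 42$
$q = - \frac{2104}{189}$ ($q = -8 + \left(- \frac{32}{42} + \frac{64}{-27}\right) = -8 + \left(\left(-32\right) \frac{1}{42} + 64 \left(- \frac{1}{27}\right)\right) = -8 - \frac{592}{189} = - \frac{2104}{189} \approx -11.132$)
$s = -54$ ($s = -54 - \frac{2}{-4} \cdot 0 = -54 - 2 \left(- \frac{1}{4}\right) 0 = -54 - \left(- \frac{1}{2}\right) 0 = -54 - 0 = -54 + 0 = -54$)
$\left(s + q\right)^{2} = \left(-54 - \frac{2104}{189}\right)^{2} = \left(- \frac{12310}{189}\right)^{2} = \frac{151536100}{35721}$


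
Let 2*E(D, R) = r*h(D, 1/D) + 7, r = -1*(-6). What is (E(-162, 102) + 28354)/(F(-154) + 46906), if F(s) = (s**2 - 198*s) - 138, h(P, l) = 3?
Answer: 56733/201952 ≈ 0.28092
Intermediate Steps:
r = 6
F(s) = -138 + s**2 - 198*s
E(D, R) = 25/2 (E(D, R) = (6*3 + 7)/2 = (18 + 7)/2 = (1/2)*25 = 25/2)
(E(-162, 102) + 28354)/(F(-154) + 46906) = (25/2 + 28354)/((-138 + (-154)**2 - 198*(-154)) + 46906) = 56733/(2*((-138 + 23716 + 30492) + 46906)) = 56733/(2*(54070 + 46906)) = (56733/2)/100976 = (56733/2)*(1/100976) = 56733/201952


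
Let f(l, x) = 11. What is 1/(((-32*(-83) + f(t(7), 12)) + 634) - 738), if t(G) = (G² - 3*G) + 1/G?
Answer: 1/2563 ≈ 0.00039017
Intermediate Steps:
t(G) = 1/G + G² - 3*G (t(G) = (G² - 3*G) + 1/G = 1/G + G² - 3*G)
1/(((-32*(-83) + f(t(7), 12)) + 634) - 738) = 1/(((-32*(-83) + 11) + 634) - 738) = 1/(((2656 + 11) + 634) - 738) = 1/((2667 + 634) - 738) = 1/(3301 - 738) = 1/2563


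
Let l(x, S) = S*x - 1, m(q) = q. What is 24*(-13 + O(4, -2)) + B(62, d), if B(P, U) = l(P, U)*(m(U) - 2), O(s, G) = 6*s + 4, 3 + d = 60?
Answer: 194675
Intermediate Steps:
d = 57 (d = -3 + 60 = 57)
l(x, S) = -1 + S*x
O(s, G) = 4 + 6*s
B(P, U) = (-1 + P*U)*(-2 + U) (B(P, U) = (-1 + U*P)*(U - 2) = (-1 + P*U)*(-2 + U))
24*(-13 + O(4, -2)) + B(62, d) = 24*(-13 + (4 + 6*4)) + (-1 + 62*57)*(-2 + 57) = 24*(-13 + (4 + 24)) + (-1 + 3534)*55 = 24*(-13 + 28) + 3533*55 = 24*15 + 194315 = 360 + 194315 = 194675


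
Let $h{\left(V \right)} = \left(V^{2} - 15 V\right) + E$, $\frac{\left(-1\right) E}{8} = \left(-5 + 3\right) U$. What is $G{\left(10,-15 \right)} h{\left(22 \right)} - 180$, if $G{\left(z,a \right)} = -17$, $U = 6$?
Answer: $-4430$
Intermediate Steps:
$E = 96$ ($E = - 8 \left(-5 + 3\right) 6 = - 8 \left(\left(-2\right) 6\right) = \left(-8\right) \left(-12\right) = 96$)
$h{\left(V \right)} = 96 + V^{2} - 15 V$ ($h{\left(V \right)} = \left(V^{2} - 15 V\right) + 96 = 96 + V^{2} - 15 V$)
$G{\left(10,-15 \right)} h{\left(22 \right)} - 180 = - 17 \left(96 + 22^{2} - 330\right) - 180 = - 17 \left(96 + 484 - 330\right) - 180 = \left(-17\right) 250 - 180 = -4250 - 180 = -4430$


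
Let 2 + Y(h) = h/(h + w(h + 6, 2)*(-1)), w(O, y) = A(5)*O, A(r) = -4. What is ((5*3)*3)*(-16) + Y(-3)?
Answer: -2167/3 ≈ -722.33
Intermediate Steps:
w(O, y) = -4*O
Y(h) = -2 + h/(24 + 5*h) (Y(h) = -2 + h/(h - 4*(h + 6)*(-1)) = -2 + h/(h - 4*(6 + h)*(-1)) = -2 + h/(h + (-24 - 4*h)*(-1)) = -2 + h/(h + (24 + 4*h)) = -2 + h/(24 + 5*h))
((5*3)*3)*(-16) + Y(-3) = ((5*3)*3)*(-16) + 3*(-16 - 3*(-3))/(24 + 5*(-3)) = (15*3)*(-16) + 3*(-16 + 9)/(24 - 15) = 45*(-16) + 3*(-7)/9 = -720 + 3*(1/9)*(-7) = -720 - 7/3 = -2167/3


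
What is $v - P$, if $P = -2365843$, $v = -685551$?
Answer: $1680292$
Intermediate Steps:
$v - P = -685551 - -2365843 = -685551 + 2365843 = 1680292$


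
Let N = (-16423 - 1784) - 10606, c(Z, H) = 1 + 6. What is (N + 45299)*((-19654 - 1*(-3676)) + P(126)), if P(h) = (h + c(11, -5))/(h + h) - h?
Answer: -4778673175/18 ≈ -2.6548e+8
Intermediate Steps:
c(Z, H) = 7
P(h) = -h + (7 + h)/(2*h) (P(h) = (h + 7)/(h + h) - h = (7 + h)/((2*h)) - h = (7 + h)*(1/(2*h)) - h = (7 + h)/(2*h) - h = -h + (7 + h)/(2*h))
N = -28813 (N = -18207 - 10606 = -28813)
(N + 45299)*((-19654 - 1*(-3676)) + P(126)) = (-28813 + 45299)*((-19654 - 1*(-3676)) + (½ - 1*126 + (7/2)/126)) = 16486*((-19654 + 3676) + (½ - 126 + (7/2)*(1/126))) = 16486*(-15978 + (½ - 126 + 1/36)) = 16486*(-15978 - 4517/36) = 16486*(-579725/36) = -4778673175/18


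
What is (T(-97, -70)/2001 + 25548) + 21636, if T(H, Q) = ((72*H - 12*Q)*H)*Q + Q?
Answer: 52697354/2001 ≈ 26336.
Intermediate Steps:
T(H, Q) = Q + H*Q*(-12*Q + 72*H) (T(H, Q) = ((-12*Q + 72*H)*H)*Q + Q = (H*(-12*Q + 72*H))*Q + Q = H*Q*(-12*Q + 72*H) + Q = Q + H*Q*(-12*Q + 72*H))
(T(-97, -70)/2001 + 25548) + 21636 = (-70*(1 + 72*(-97)² - 12*(-97)*(-70))/2001 + 25548) + 21636 = (-70*(1 + 72*9409 - 81480)*(1/2001) + 25548) + 21636 = (-70*(1 + 677448 - 81480)*(1/2001) + 25548) + 21636 = (-70*595969*(1/2001) + 25548) + 21636 = (-41717830*1/2001 + 25548) + 21636 = (-41717830/2001 + 25548) + 21636 = 9403718/2001 + 21636 = 52697354/2001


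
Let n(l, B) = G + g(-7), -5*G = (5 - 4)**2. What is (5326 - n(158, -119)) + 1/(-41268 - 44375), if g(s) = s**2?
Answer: 2259776193/428215 ≈ 5277.2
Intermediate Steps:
G = -1/5 (G = -(5 - 4)**2/5 = -1/5*1**2 = -1/5*1 = -1/5 ≈ -0.20000)
n(l, B) = 244/5 (n(l, B) = -1/5 + (-7)**2 = -1/5 + 49 = 244/5)
(5326 - n(158, -119)) + 1/(-41268 - 44375) = (5326 - 1*244/5) + 1/(-41268 - 44375) = (5326 - 244/5) + 1/(-85643) = 26386/5 - 1/85643 = 2259776193/428215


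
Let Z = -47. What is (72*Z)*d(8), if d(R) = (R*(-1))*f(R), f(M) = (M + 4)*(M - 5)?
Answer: 974592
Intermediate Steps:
f(M) = (-5 + M)*(4 + M) (f(M) = (4 + M)*(-5 + M) = (-5 + M)*(4 + M))
d(R) = -R*(-20 + R² - R) (d(R) = (R*(-1))*(-20 + R² - R) = (-R)*(-20 + R² - R) = -R*(-20 + R² - R))
(72*Z)*d(8) = (72*(-47))*(8*(20 + 8 - 1*8²)) = -27072*(20 + 8 - 1*64) = -27072*(20 + 8 - 64) = -27072*(-36) = -3384*(-288) = 974592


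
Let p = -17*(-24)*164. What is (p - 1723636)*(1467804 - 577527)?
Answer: -1474943272548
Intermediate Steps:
p = 66912 (p = 408*164 = 66912)
(p - 1723636)*(1467804 - 577527) = (66912 - 1723636)*(1467804 - 577527) = -1656724*890277 = -1474943272548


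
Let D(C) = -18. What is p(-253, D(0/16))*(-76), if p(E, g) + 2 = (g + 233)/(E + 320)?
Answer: -6156/67 ≈ -91.881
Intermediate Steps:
p(E, g) = -2 + (233 + g)/(320 + E) (p(E, g) = -2 + (g + 233)/(E + 320) = -2 + (233 + g)/(320 + E))
p(-253, D(0/16))*(-76) = ((-407 - 18 - 2*(-253))/(320 - 253))*(-76) = ((-407 - 18 + 506)/67)*(-76) = ((1/67)*81)*(-76) = (81/67)*(-76) = -6156/67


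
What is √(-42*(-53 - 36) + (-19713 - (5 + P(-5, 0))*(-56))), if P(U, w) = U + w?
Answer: 15*I*√71 ≈ 126.39*I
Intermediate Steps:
√(-42*(-53 - 36) + (-19713 - (5 + P(-5, 0))*(-56))) = √(-42*(-53 - 36) + (-19713 - (5 + (-5 + 0))*(-56))) = √(-42*(-89) + (-19713 - (5 - 5)*(-56))) = √(3738 + (-19713 - 0*(-56))) = √(3738 + (-19713 - 1*0)) = √(3738 + (-19713 + 0)) = √(3738 - 19713) = √(-15975) = 15*I*√71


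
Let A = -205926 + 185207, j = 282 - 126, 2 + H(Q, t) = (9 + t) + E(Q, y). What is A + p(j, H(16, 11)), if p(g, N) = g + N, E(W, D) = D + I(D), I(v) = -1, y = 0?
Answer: -20546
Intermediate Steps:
E(W, D) = -1 + D (E(W, D) = D - 1 = -1 + D)
H(Q, t) = 6 + t (H(Q, t) = -2 + ((9 + t) + (-1 + 0)) = -2 + ((9 + t) - 1) = -2 + (8 + t) = 6 + t)
j = 156
A = -20719
p(g, N) = N + g
A + p(j, H(16, 11)) = -20719 + ((6 + 11) + 156) = -20719 + (17 + 156) = -20719 + 173 = -20546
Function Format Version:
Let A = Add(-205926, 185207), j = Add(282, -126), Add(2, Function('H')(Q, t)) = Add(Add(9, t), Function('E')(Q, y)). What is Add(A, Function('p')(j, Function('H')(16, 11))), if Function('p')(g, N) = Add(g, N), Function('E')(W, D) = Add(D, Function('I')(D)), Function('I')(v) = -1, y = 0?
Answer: -20546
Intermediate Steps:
Function('E')(W, D) = Add(-1, D) (Function('E')(W, D) = Add(D, -1) = Add(-1, D))
Function('H')(Q, t) = Add(6, t) (Function('H')(Q, t) = Add(-2, Add(Add(9, t), Add(-1, 0))) = Add(-2, Add(Add(9, t), -1)) = Add(-2, Add(8, t)) = Add(6, t))
j = 156
A = -20719
Function('p')(g, N) = Add(N, g)
Add(A, Function('p')(j, Function('H')(16, 11))) = Add(-20719, Add(Add(6, 11), 156)) = Add(-20719, Add(17, 156)) = Add(-20719, 173) = -20546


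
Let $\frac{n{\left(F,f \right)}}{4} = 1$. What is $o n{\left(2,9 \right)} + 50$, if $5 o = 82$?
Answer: $\frac{578}{5} \approx 115.6$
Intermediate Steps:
$o = \frac{82}{5}$ ($o = \frac{1}{5} \cdot 82 = \frac{82}{5} \approx 16.4$)
$n{\left(F,f \right)} = 4$ ($n{\left(F,f \right)} = 4 \cdot 1 = 4$)
$o n{\left(2,9 \right)} + 50 = \frac{82}{5} \cdot 4 + 50 = \frac{328}{5} + 50 = \frac{578}{5}$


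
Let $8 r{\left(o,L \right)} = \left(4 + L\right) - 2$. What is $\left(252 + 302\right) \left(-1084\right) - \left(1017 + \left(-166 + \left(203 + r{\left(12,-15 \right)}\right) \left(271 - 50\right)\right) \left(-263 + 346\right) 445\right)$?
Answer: $- \frac{13105767729}{8} \approx -1.6382 \cdot 10^{9}$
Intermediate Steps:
$r{\left(o,L \right)} = \frac{1}{4} + \frac{L}{8}$ ($r{\left(o,L \right)} = \frac{\left(4 + L\right) - 2}{8} = \frac{2 + L}{8} = \frac{1}{4} + \frac{L}{8}$)
$\left(252 + 302\right) \left(-1084\right) - \left(1017 + \left(-166 + \left(203 + r{\left(12,-15 \right)}\right) \left(271 - 50\right)\right) \left(-263 + 346\right) 445\right) = \left(252 + 302\right) \left(-1084\right) - \left(1017 + \left(-166 + \left(203 + \left(\frac{1}{4} + \frac{1}{8} \left(-15\right)\right)\right) \left(271 - 50\right)\right) \left(-263 + 346\right) 445\right) = 554 \left(-1084\right) - \left(1017 + \left(-166 + \left(203 + \left(\frac{1}{4} - \frac{15}{8}\right)\right) 221\right) 83 \cdot 445\right) = -600536 - \left(1017 + \left(-166 + \left(203 - \frac{13}{8}\right) 221\right) 83 \cdot 445\right) = -600536 - \left(1017 + \left(-166 + \frac{1611}{8} \cdot 221\right) 83 \cdot 445\right) = -600536 - \left(1017 + \left(-166 + \frac{356031}{8}\right) 83 \cdot 445\right) = -600536 - \left(1017 + \frac{354703}{8} \cdot 83 \cdot 445\right) = -600536 - \left(1017 + \frac{29440349}{8} \cdot 445\right) = -600536 - \left(1017 + \frac{13100955305}{8}\right) = -600536 - \frac{13100963441}{8} = - \frac{13105767729}{8}$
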